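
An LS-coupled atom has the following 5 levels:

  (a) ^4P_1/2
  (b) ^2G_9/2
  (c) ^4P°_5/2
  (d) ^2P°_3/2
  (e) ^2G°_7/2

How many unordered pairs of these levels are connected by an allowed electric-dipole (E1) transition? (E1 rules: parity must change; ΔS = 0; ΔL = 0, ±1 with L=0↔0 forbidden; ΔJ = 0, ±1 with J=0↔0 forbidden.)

(a)–(b): forbidden (parity, ΔS, ΔL, ΔJ).
(a)–(c): forbidden (ΔJ).
(a)–(d): forbidden (ΔS).
(a)–(e): forbidden (ΔS, ΔL, ΔJ).
(b)–(c): forbidden (ΔS, ΔL, ΔJ).
(b)–(d): forbidden (ΔL, ΔJ).
(b)–(e): allowed.
(c)–(d): forbidden (parity, ΔS).
(c)–(e): forbidden (parity, ΔS, ΔL).
(d)–(e): forbidden (parity, ΔL, ΔJ).
Allowed pairs: 1 of 10.

1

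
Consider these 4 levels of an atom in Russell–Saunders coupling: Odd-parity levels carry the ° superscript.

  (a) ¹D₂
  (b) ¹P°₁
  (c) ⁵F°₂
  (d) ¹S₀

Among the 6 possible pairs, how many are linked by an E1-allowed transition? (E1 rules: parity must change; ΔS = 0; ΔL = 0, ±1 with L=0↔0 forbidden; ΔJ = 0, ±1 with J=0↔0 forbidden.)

(a)–(b): allowed.
(a)–(c): forbidden (ΔS).
(a)–(d): forbidden (parity, ΔL, ΔJ).
(b)–(c): forbidden (parity, ΔS, ΔL).
(b)–(d): allowed.
(c)–(d): forbidden (ΔS, ΔL, ΔJ).
Allowed pairs: 2 of 6.

2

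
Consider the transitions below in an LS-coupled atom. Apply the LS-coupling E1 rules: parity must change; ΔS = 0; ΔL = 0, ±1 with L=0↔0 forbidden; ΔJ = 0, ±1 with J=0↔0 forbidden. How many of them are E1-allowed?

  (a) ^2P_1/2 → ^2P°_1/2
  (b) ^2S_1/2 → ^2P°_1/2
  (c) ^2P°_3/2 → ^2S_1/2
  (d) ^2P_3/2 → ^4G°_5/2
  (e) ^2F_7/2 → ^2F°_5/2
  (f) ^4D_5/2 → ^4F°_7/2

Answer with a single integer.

(a) allowed
(b) allowed
(c) allowed
(d) forbidden (ΔS, ΔL fail)
(e) allowed
(f) allowed
Total allowed: 5 of 6.

5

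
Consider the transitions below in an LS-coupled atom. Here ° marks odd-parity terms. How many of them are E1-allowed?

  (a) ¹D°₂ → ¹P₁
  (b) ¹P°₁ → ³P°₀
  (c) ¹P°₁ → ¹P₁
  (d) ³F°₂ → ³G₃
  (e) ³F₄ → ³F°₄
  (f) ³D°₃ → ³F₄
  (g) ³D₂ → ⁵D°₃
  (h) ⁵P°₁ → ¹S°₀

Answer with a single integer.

5

(a) allowed
(b) forbidden (parity, ΔS fail)
(c) allowed
(d) allowed
(e) allowed
(f) allowed
(g) forbidden (ΔS fails)
(h) forbidden (parity, ΔS fail)
Total allowed: 5 of 8.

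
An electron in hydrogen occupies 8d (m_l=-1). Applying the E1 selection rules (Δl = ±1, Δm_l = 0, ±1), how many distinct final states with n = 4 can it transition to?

5

E1 requires Δl = ±1, so l_f ∈ {1, 3}; with 0 ≤ l_f ≤ n_f−1 = 3, the allowed l_f values are {1, 3}.
For l_f = 1: m_f ∈ {m_i−1, m_i, m_i+1} ∩ [−1, 1] = {-1, 0} → 2 states.
For l_f = 3: m_f ∈ {m_i−1, m_i, m_i+1} ∩ [−3, 3] = {-2, -1, 0} → 3 states.
Total: 5.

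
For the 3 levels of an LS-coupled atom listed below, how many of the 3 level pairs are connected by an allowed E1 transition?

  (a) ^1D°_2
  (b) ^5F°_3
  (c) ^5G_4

1

(a)–(b): forbidden (parity, ΔS).
(a)–(c): forbidden (ΔS, ΔL, ΔJ).
(b)–(c): allowed.
Allowed pairs: 1 of 3.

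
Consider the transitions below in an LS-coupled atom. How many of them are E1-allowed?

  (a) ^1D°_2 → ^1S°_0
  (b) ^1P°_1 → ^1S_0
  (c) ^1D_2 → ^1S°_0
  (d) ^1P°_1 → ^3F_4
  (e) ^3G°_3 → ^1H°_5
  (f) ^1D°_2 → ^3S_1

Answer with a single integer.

(a) forbidden (parity, ΔL, ΔJ fail)
(b) allowed
(c) forbidden (ΔL, ΔJ fail)
(d) forbidden (ΔS, ΔL, ΔJ fail)
(e) forbidden (parity, ΔS, ΔJ fail)
(f) forbidden (ΔS, ΔL fail)
Total allowed: 1 of 6.

1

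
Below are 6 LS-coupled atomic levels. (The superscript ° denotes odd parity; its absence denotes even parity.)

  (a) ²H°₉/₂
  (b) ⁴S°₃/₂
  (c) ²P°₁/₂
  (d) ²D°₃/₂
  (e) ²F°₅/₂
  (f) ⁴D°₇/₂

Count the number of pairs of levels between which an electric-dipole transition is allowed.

(a)–(b): forbidden (parity, ΔS, ΔL, ΔJ).
(a)–(c): forbidden (parity, ΔL, ΔJ).
(a)–(d): forbidden (parity, ΔL, ΔJ).
(a)–(e): forbidden (parity, ΔL, ΔJ).
(a)–(f): forbidden (parity, ΔS, ΔL).
(b)–(c): forbidden (parity, ΔS).
(b)–(d): forbidden (parity, ΔS, ΔL).
(b)–(e): forbidden (parity, ΔS, ΔL).
(b)–(f): forbidden (parity, ΔL, ΔJ).
(c)–(d): forbidden (parity).
(c)–(e): forbidden (parity, ΔL, ΔJ).
(c)–(f): forbidden (parity, ΔS, ΔJ).
(d)–(e): forbidden (parity).
(d)–(f): forbidden (parity, ΔS, ΔJ).
(e)–(f): forbidden (parity, ΔS).
Allowed pairs: 0 of 15.

0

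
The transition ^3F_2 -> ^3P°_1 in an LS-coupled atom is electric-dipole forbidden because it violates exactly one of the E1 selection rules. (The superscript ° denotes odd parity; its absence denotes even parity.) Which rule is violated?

the ΔL = 0, ±1 rule

Initial level: S=1, L=3, J=2, parity even. Final level: S=1, L=1, J=1, parity odd.
ΔJ = 0, ±1 (not J=0↔0): J: 2 → 1, ΔJ = -1 — ok.
Parity must change: even → odd — ok.
ΔL = 0, ±1 (not L=0↔0): L: 3 → 1, ΔL = -2 — fails.
ΔS = 0: S: 1 → 1 — ok.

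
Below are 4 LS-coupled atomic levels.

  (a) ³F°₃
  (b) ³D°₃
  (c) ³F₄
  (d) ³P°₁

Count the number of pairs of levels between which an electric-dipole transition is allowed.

(a)–(b): forbidden (parity).
(a)–(c): allowed.
(a)–(d): forbidden (parity, ΔL, ΔJ).
(b)–(c): allowed.
(b)–(d): forbidden (parity, ΔJ).
(c)–(d): forbidden (ΔL, ΔJ).
Allowed pairs: 2 of 6.

2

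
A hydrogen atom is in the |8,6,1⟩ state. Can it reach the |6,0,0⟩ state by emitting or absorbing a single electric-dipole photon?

forbidden

l: 6 → 0 (Δl = -6). Δl = ±1 violated.
Δm_l = 0 − (1) = -1. E1 requires Δm_l = 0, ±1: satisfied.
The transition is electric-dipole forbidden.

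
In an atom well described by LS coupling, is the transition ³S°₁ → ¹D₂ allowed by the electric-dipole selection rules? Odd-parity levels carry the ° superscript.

forbidden

Parity must change: odd → even — ✓.
ΔS = 0: S: 1 → 0 — ✗.
ΔL = 0, ±1 (not L=0↔0): L: 0 → 2, ΔL = +2 — ✗.
ΔJ = 0, ±1 (not J=0↔0): J: 1 → 2, ΔJ = +1 — ✓.
Rule(s) violated: ΔS, ΔL.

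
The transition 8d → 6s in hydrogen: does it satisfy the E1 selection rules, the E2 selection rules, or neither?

E2

Δl = 0 − 2 = -2; l_i + l_f = 2.
E1 (Δl = ±1): not satisfied.
E2 (Δl = 0,±2, l_i+l_f ≥ 2): satisfied.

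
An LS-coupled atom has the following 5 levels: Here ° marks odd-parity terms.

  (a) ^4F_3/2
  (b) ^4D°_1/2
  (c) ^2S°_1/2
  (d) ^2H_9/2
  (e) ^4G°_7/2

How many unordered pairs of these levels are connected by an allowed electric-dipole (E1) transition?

1

(a)–(b): allowed.
(a)–(c): forbidden (ΔS, ΔL).
(a)–(d): forbidden (parity, ΔS, ΔL, ΔJ).
(a)–(e): forbidden (ΔJ).
(b)–(c): forbidden (parity, ΔS, ΔL).
(b)–(d): forbidden (ΔS, ΔL, ΔJ).
(b)–(e): forbidden (parity, ΔL, ΔJ).
(c)–(d): forbidden (ΔL, ΔJ).
(c)–(e): forbidden (parity, ΔS, ΔL, ΔJ).
(d)–(e): forbidden (ΔS).
Allowed pairs: 1 of 10.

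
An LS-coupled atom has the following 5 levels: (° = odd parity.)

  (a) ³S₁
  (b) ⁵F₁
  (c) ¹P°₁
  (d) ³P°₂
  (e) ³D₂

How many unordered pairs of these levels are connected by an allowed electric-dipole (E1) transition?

2

(a)–(b): forbidden (parity, ΔS, ΔL).
(a)–(c): forbidden (ΔS).
(a)–(d): allowed.
(a)–(e): forbidden (parity, ΔL).
(b)–(c): forbidden (ΔS, ΔL).
(b)–(d): forbidden (ΔS, ΔL).
(b)–(e): forbidden (parity, ΔS).
(c)–(d): forbidden (parity, ΔS).
(c)–(e): forbidden (ΔS).
(d)–(e): allowed.
Allowed pairs: 2 of 10.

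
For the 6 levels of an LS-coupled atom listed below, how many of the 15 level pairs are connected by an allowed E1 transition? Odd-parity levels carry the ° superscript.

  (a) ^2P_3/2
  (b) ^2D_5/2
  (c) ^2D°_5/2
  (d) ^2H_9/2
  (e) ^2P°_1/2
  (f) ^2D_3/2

5

(a)–(b): forbidden (parity).
(a)–(c): allowed.
(a)–(d): forbidden (parity, ΔL, ΔJ).
(a)–(e): allowed.
(a)–(f): forbidden (parity).
(b)–(c): allowed.
(b)–(d): forbidden (parity, ΔL, ΔJ).
(b)–(e): forbidden (ΔJ).
(b)–(f): forbidden (parity).
(c)–(d): forbidden (ΔL, ΔJ).
(c)–(e): forbidden (parity, ΔJ).
(c)–(f): allowed.
(d)–(e): forbidden (ΔL, ΔJ).
(d)–(f): forbidden (parity, ΔL, ΔJ).
(e)–(f): allowed.
Allowed pairs: 5 of 15.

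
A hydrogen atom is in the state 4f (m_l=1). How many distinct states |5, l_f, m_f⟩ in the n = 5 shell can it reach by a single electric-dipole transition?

E1 requires Δl = ±1, so l_f ∈ {2, 4}; with 0 ≤ l_f ≤ n_f−1 = 4, the allowed l_f values are {2, 4}.
For l_f = 2: m_f ∈ {m_i−1, m_i, m_i+1} ∩ [−2, 2] = {0, 1, 2} → 3 states.
For l_f = 4: m_f ∈ {m_i−1, m_i, m_i+1} ∩ [−4, 4] = {0, 1, 2} → 3 states.
Total: 6.

6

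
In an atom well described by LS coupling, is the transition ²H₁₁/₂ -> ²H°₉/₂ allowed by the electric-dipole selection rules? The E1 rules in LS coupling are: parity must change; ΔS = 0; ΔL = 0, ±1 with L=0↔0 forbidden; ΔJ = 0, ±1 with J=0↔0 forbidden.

allowed

Reading off the term symbols: S 1/2→1/2, L 5→5, J 11/2→9/2, parity even→odd.
Parity must change: even → odd — passes.
ΔS = 0: S: 1/2 → 1/2 — passes.
ΔL = 0, ±1 (not L=0↔0): L: 5 → 5, ΔL = +0 — passes.
ΔJ = 0, ±1 (not J=0↔0): J: 11/2 → 9/2, ΔJ = -1 — passes.
All four E1 rules are satisfied.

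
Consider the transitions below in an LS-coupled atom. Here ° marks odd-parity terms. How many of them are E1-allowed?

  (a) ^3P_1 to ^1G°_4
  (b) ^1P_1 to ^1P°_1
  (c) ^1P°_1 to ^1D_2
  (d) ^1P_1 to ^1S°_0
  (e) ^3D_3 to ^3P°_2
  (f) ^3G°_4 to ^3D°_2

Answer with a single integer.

4

(a) forbidden (ΔS, ΔL, ΔJ fail)
(b) allowed
(c) allowed
(d) allowed
(e) allowed
(f) forbidden (parity, ΔL, ΔJ fail)
Total allowed: 4 of 6.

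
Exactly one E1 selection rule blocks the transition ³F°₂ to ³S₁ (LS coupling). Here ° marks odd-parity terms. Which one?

Reading off the term symbols: S 1→1, L 3→0, J 2→1, parity odd→even.
Parity must change: odd → even — ok.
ΔS = 0: S: 1 → 1 — ok.
ΔL = 0, ±1 (not L=0↔0): L: 3 → 0, ΔL = -3 — fails.
ΔJ = 0, ±1 (not J=0↔0): J: 2 → 1, ΔJ = -1 — ok.

the ΔL = 0, ±1 rule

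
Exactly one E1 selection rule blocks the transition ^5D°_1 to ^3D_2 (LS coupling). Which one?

Reading off the term symbols: S 2→1, L 2→2, J 1→2, parity odd→even.
Parity must change: odd → even — ok.
ΔS = 0: S: 2 → 1 — fails.
ΔL = 0, ±1 (not L=0↔0): L: 2 → 2, ΔL = +0 — ok.
ΔJ = 0, ±1 (not J=0↔0): J: 1 → 2, ΔJ = +1 — ok.

the ΔS = 0 rule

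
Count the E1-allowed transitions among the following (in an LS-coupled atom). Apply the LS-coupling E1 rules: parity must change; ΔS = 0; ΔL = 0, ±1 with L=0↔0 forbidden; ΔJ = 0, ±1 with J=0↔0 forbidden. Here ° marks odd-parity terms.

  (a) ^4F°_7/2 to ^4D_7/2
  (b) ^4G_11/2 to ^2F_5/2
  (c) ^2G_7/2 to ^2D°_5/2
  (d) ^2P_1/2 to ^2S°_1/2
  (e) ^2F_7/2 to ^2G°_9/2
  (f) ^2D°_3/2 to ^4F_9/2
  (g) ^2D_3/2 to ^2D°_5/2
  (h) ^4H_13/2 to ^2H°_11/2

(a) allowed
(b) forbidden (parity, ΔS, ΔJ fail)
(c) forbidden (ΔL fails)
(d) allowed
(e) allowed
(f) forbidden (ΔS, ΔJ fail)
(g) allowed
(h) forbidden (ΔS fails)
Total allowed: 4 of 8.

4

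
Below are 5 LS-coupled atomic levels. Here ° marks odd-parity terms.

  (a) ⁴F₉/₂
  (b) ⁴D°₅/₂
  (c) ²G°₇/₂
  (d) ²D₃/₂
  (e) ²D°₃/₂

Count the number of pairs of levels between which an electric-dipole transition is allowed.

1

(a)–(b): forbidden (ΔJ).
(a)–(c): forbidden (ΔS).
(a)–(d): forbidden (parity, ΔS, ΔJ).
(a)–(e): forbidden (ΔS, ΔJ).
(b)–(c): forbidden (parity, ΔS, ΔL).
(b)–(d): forbidden (ΔS).
(b)–(e): forbidden (parity, ΔS).
(c)–(d): forbidden (ΔL, ΔJ).
(c)–(e): forbidden (parity, ΔL, ΔJ).
(d)–(e): allowed.
Allowed pairs: 1 of 10.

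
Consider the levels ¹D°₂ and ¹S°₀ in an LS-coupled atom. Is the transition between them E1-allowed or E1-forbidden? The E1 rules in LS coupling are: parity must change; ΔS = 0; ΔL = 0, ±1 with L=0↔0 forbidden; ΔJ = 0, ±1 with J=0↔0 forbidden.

Reading off the term symbols: S 0→0, L 2→0, J 2→0, parity odd→odd.
Parity must change: odd → odd — ✗.
ΔS = 0: S: 0 → 0 — ✓.
ΔL = 0, ±1 (not L=0↔0): L: 2 → 0, ΔL = -2 — ✗.
ΔJ = 0, ±1 (not J=0↔0): J: 2 → 0, ΔJ = -2 — ✗.
Rule(s) violated: parity, ΔL, ΔJ.

forbidden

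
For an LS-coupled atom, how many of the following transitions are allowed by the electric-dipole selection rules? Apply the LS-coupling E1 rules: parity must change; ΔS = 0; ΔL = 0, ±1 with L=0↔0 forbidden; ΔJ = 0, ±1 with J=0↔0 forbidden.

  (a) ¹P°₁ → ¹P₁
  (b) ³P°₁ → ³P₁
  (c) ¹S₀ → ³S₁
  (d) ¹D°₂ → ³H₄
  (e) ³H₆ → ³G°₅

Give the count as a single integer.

3

(a) allowed
(b) allowed
(c) forbidden (parity, ΔS, ΔL fail)
(d) forbidden (ΔS, ΔL, ΔJ fail)
(e) allowed
Total allowed: 3 of 5.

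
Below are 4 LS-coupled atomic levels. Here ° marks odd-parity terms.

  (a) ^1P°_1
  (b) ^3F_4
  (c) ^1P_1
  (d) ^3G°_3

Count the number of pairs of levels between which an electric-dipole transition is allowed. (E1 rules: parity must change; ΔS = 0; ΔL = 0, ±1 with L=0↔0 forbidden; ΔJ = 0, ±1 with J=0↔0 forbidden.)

2

(a)–(b): forbidden (ΔS, ΔL, ΔJ).
(a)–(c): allowed.
(a)–(d): forbidden (parity, ΔS, ΔL, ΔJ).
(b)–(c): forbidden (parity, ΔS, ΔL, ΔJ).
(b)–(d): allowed.
(c)–(d): forbidden (ΔS, ΔL, ΔJ).
Allowed pairs: 2 of 6.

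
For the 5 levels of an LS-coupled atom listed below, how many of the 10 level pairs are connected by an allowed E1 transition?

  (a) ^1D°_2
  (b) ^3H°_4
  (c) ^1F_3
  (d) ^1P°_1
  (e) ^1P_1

3

(a)–(b): forbidden (parity, ΔS, ΔL, ΔJ).
(a)–(c): allowed.
(a)–(d): forbidden (parity).
(a)–(e): allowed.
(b)–(c): forbidden (ΔS, ΔL).
(b)–(d): forbidden (parity, ΔS, ΔL, ΔJ).
(b)–(e): forbidden (ΔS, ΔL, ΔJ).
(c)–(d): forbidden (ΔL, ΔJ).
(c)–(e): forbidden (parity, ΔL, ΔJ).
(d)–(e): allowed.
Allowed pairs: 3 of 10.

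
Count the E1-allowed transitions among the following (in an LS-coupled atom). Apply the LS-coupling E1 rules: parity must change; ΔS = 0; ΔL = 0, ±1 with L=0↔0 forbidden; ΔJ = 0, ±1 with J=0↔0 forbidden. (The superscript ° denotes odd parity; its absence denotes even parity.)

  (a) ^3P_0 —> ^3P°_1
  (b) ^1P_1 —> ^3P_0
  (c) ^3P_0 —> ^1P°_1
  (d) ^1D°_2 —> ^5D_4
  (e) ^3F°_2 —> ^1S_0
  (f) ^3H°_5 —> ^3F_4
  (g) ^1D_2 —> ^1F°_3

(a) allowed
(b) forbidden (parity, ΔS fail)
(c) forbidden (ΔS fails)
(d) forbidden (ΔS, ΔJ fail)
(e) forbidden (ΔS, ΔL, ΔJ fail)
(f) forbidden (ΔL fails)
(g) allowed
Total allowed: 2 of 7.

2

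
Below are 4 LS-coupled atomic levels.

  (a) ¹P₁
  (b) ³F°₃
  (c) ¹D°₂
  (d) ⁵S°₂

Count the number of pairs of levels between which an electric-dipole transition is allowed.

1

(a)–(b): forbidden (ΔS, ΔL, ΔJ).
(a)–(c): allowed.
(a)–(d): forbidden (ΔS).
(b)–(c): forbidden (parity, ΔS).
(b)–(d): forbidden (parity, ΔS, ΔL).
(c)–(d): forbidden (parity, ΔS, ΔL).
Allowed pairs: 1 of 6.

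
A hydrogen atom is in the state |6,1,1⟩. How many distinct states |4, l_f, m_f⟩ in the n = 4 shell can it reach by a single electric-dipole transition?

4

E1 requires Δl = ±1, so l_f ∈ {0, 2}; with 0 ≤ l_f ≤ n_f−1 = 3, the allowed l_f values are {0, 2}.
For l_f = 0: m_f ∈ {m_i−1, m_i, m_i+1} ∩ [−0, 0] = {0} → 1 state.
For l_f = 2: m_f ∈ {m_i−1, m_i, m_i+1} ∩ [−2, 2] = {0, 1, 2} → 3 states.
Total: 4.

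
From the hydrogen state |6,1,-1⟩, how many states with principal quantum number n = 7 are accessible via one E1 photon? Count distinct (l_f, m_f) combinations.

4

E1 requires Δl = ±1, so l_f ∈ {0, 2}; with 0 ≤ l_f ≤ n_f−1 = 6, the allowed l_f values are {0, 2}.
For l_f = 0: m_f ∈ {m_i−1, m_i, m_i+1} ∩ [−0, 0] = {0} → 1 state.
For l_f = 2: m_f ∈ {m_i−1, m_i, m_i+1} ∩ [−2, 2] = {-2, -1, 0} → 3 states.
Total: 4.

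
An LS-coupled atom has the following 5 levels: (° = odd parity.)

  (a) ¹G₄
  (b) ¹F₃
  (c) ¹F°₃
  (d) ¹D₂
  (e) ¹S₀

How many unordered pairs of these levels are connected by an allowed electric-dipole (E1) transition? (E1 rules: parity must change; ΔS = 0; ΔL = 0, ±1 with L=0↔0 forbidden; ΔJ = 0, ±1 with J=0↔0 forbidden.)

(a)–(b): forbidden (parity).
(a)–(c): allowed.
(a)–(d): forbidden (parity, ΔL, ΔJ).
(a)–(e): forbidden (parity, ΔL, ΔJ).
(b)–(c): allowed.
(b)–(d): forbidden (parity).
(b)–(e): forbidden (parity, ΔL, ΔJ).
(c)–(d): allowed.
(c)–(e): forbidden (ΔL, ΔJ).
(d)–(e): forbidden (parity, ΔL, ΔJ).
Allowed pairs: 3 of 10.

3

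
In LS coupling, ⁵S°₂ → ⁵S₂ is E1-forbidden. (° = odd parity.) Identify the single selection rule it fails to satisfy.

the L=0 ↔ L=0 exclusion

Parity must change: odd → even — ✓.
ΔS = 0: S: 2 → 2 — ✓.
ΔL = 0, ±1 (not L=0↔0): L: 0 → 0, ΔL = +0 — ✗.
ΔJ = 0, ±1 (not J=0↔0): J: 2 → 2, ΔJ = +0 — ✓.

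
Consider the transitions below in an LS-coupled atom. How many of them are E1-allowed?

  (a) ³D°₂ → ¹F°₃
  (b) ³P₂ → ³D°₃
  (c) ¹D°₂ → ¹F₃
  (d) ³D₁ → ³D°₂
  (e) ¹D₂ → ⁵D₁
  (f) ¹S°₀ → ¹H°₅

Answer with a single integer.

3

(a) forbidden (parity, ΔS fail)
(b) allowed
(c) allowed
(d) allowed
(e) forbidden (parity, ΔS fail)
(f) forbidden (parity, ΔL, ΔJ fail)
Total allowed: 3 of 6.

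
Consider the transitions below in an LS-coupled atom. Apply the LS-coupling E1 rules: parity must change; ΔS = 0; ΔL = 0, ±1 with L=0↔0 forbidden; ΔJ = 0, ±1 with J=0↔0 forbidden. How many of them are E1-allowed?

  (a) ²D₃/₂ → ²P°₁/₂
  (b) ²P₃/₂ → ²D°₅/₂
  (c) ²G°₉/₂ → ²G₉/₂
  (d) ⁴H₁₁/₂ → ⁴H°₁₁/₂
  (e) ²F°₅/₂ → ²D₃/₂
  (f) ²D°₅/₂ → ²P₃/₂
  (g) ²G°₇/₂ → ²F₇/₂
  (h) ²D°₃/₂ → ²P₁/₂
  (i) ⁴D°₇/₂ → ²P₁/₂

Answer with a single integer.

(a) allowed
(b) allowed
(c) allowed
(d) allowed
(e) allowed
(f) allowed
(g) allowed
(h) allowed
(i) forbidden (ΔS, ΔJ fail)
Total allowed: 8 of 9.

8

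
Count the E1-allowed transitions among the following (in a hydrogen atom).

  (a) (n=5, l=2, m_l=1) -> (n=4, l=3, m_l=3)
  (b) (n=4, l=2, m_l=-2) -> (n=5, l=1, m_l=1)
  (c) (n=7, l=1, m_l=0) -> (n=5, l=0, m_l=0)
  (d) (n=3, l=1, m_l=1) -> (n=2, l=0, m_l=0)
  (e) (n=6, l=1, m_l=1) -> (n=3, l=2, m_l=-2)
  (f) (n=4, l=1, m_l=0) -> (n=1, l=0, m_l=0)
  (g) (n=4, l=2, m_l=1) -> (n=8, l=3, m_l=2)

4

(a) forbidden — Δm_l = +2 (E1 requires Δm_l = 0, ±1)
(b) forbidden — Δm_l = +3 (E1 requires Δm_l = 0, ±1)
(c) allowed
(d) allowed
(e) forbidden — Δm_l = -3 (E1 requires Δm_l = 0, ±1)
(f) allowed
(g) allowed
Total allowed: 4 of 7.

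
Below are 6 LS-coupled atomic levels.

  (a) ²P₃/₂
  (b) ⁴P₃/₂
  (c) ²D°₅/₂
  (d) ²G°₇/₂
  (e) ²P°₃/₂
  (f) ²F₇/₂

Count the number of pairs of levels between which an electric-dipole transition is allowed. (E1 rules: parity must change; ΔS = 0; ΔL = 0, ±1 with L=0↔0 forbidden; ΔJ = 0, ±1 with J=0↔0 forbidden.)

4

(a)–(b): forbidden (parity, ΔS).
(a)–(c): allowed.
(a)–(d): forbidden (ΔL, ΔJ).
(a)–(e): allowed.
(a)–(f): forbidden (parity, ΔL, ΔJ).
(b)–(c): forbidden (ΔS).
(b)–(d): forbidden (ΔS, ΔL, ΔJ).
(b)–(e): forbidden (ΔS).
(b)–(f): forbidden (parity, ΔS, ΔL, ΔJ).
(c)–(d): forbidden (parity, ΔL).
(c)–(e): forbidden (parity).
(c)–(f): allowed.
(d)–(e): forbidden (parity, ΔL, ΔJ).
(d)–(f): allowed.
(e)–(f): forbidden (ΔL, ΔJ).
Allowed pairs: 4 of 15.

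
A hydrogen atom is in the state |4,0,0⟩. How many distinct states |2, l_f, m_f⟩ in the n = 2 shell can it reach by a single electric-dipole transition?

3

E1 requires Δl = ±1, so l_f ∈ {-1, 1}; with 0 ≤ l_f ≤ n_f−1 = 1, the allowed l_f values are {1}.
For l_f = 1: m_f ∈ {m_i−1, m_i, m_i+1} ∩ [−1, 1] = {-1, 0, 1} → 3 states.
Total: 3.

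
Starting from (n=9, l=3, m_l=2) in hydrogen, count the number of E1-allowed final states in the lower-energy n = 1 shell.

0

E1 requires l_f ∈ {2, 4}, but neither lies in [0, 0], so no final state is reachable.
Total: 0.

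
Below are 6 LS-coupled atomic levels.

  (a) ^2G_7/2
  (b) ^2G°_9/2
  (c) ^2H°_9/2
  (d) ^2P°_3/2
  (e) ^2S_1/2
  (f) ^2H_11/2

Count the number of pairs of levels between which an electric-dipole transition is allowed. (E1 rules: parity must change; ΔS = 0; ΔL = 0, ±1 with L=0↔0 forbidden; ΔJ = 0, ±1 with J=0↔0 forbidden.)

(a)–(b): allowed.
(a)–(c): allowed.
(a)–(d): forbidden (ΔL, ΔJ).
(a)–(e): forbidden (parity, ΔL, ΔJ).
(a)–(f): forbidden (parity, ΔJ).
(b)–(c): forbidden (parity).
(b)–(d): forbidden (parity, ΔL, ΔJ).
(b)–(e): forbidden (ΔL, ΔJ).
(b)–(f): allowed.
(c)–(d): forbidden (parity, ΔL, ΔJ).
(c)–(e): forbidden (ΔL, ΔJ).
(c)–(f): allowed.
(d)–(e): allowed.
(d)–(f): forbidden (ΔL, ΔJ).
(e)–(f): forbidden (parity, ΔL, ΔJ).
Allowed pairs: 5 of 15.

5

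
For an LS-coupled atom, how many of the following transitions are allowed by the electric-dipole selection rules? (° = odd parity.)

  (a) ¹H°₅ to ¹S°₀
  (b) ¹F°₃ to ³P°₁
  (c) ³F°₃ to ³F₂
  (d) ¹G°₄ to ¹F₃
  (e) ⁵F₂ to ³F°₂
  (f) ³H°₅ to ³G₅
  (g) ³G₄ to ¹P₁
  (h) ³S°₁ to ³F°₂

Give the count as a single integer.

(a) forbidden (parity, ΔL, ΔJ fail)
(b) forbidden (parity, ΔS, ΔL, ΔJ fail)
(c) allowed
(d) allowed
(e) forbidden (ΔS fails)
(f) allowed
(g) forbidden (parity, ΔS, ΔL, ΔJ fail)
(h) forbidden (parity, ΔL fail)
Total allowed: 3 of 8.

3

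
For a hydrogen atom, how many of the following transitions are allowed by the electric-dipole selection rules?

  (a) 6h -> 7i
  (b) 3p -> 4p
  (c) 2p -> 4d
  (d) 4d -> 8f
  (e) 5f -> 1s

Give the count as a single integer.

3

(a) allowed
(b) forbidden — Δl = +0 (E1 requires Δl = ±1)
(c) allowed
(d) allowed
(e) forbidden — Δl = -3 (E1 requires Δl = ±1)
Total allowed: 3 of 5.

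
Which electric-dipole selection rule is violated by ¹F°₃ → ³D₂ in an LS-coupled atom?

the ΔS = 0 rule

Parity must change: odd → even — ok.
ΔS = 0: S: 0 → 1 — fails.
ΔL = 0, ±1 (not L=0↔0): L: 3 → 2, ΔL = -1 — ok.
ΔJ = 0, ±1 (not J=0↔0): J: 3 → 2, ΔJ = -1 — ok.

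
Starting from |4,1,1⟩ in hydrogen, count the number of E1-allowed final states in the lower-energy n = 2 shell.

E1 requires Δl = ±1, so l_f ∈ {0, 2}; with 0 ≤ l_f ≤ n_f−1 = 1, the allowed l_f values are {0}.
For l_f = 0: m_f ∈ {m_i−1, m_i, m_i+1} ∩ [−0, 0] = {0} → 1 state.
Total: 1.

1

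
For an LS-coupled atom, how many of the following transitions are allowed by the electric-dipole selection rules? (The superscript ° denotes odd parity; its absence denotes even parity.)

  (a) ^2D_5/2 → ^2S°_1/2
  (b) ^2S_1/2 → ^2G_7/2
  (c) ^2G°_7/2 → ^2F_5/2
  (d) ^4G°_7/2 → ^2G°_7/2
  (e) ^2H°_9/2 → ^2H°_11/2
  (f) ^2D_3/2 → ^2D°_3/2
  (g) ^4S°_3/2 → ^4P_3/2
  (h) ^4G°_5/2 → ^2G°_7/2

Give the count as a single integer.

(a) forbidden (ΔL, ΔJ fail)
(b) forbidden (parity, ΔL, ΔJ fail)
(c) allowed
(d) forbidden (parity, ΔS fail)
(e) forbidden (parity fails)
(f) allowed
(g) allowed
(h) forbidden (parity, ΔS fail)
Total allowed: 3 of 8.

3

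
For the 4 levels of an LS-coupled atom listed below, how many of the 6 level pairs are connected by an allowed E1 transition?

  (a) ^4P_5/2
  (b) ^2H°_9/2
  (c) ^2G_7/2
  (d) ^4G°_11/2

1

(a)–(b): forbidden (ΔS, ΔL, ΔJ).
(a)–(c): forbidden (parity, ΔS, ΔL).
(a)–(d): forbidden (ΔL, ΔJ).
(b)–(c): allowed.
(b)–(d): forbidden (parity, ΔS).
(c)–(d): forbidden (ΔS, ΔJ).
Allowed pairs: 1 of 6.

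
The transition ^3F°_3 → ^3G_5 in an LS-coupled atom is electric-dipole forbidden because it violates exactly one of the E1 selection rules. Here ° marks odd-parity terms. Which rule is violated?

Initial level: S=1, L=3, J=3, parity odd. Final level: S=1, L=4, J=5, parity even.
Parity must change: odd → even — ok.
ΔS = 0: S: 1 → 1 — ok.
ΔL = 0, ±1 (not L=0↔0): L: 3 → 4, ΔL = +1 — ok.
ΔJ = 0, ±1 (not J=0↔0): J: 3 → 5, ΔJ = +2 — fails.

the ΔJ = 0, ±1 rule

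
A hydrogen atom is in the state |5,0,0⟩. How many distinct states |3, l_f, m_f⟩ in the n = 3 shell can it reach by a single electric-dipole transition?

3

E1 requires Δl = ±1, so l_f ∈ {-1, 1}; with 0 ≤ l_f ≤ n_f−1 = 2, the allowed l_f values are {1}.
For l_f = 1: m_f ∈ {m_i−1, m_i, m_i+1} ∩ [−1, 1] = {-1, 0, 1} → 3 states.
Total: 3.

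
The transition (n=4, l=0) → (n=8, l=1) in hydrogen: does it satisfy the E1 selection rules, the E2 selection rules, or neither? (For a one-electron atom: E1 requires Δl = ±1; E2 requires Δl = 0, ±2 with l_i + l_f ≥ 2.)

E1

Δl = 1 − 0 = +1; l_i + l_f = 1.
E1 (Δl = ±1): satisfied.
E2 (Δl = 0,±2, l_i+l_f ≥ 2): not satisfied.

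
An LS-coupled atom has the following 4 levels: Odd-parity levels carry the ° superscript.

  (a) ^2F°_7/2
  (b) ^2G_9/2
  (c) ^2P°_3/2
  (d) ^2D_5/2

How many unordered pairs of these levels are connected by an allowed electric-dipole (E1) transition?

3

(a)–(b): allowed.
(a)–(c): forbidden (parity, ΔL, ΔJ).
(a)–(d): allowed.
(b)–(c): forbidden (ΔL, ΔJ).
(b)–(d): forbidden (parity, ΔL, ΔJ).
(c)–(d): allowed.
Allowed pairs: 3 of 6.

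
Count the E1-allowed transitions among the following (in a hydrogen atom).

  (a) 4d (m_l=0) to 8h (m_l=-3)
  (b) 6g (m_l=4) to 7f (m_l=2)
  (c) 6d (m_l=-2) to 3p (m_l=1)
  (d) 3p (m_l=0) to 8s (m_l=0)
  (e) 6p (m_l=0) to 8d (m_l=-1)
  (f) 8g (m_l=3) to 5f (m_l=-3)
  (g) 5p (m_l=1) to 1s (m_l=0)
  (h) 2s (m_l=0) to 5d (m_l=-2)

(a) forbidden — Δl = +3 (E1 requires Δl = ±1); Δm_l = -3 (E1 requires Δm_l = 0, ±1)
(b) forbidden — Δm_l = -2 (E1 requires Δm_l = 0, ±1)
(c) forbidden — Δm_l = +3 (E1 requires Δm_l = 0, ±1)
(d) allowed
(e) allowed
(f) forbidden — Δm_l = -6 (E1 requires Δm_l = 0, ±1)
(g) allowed
(h) forbidden — Δl = +2 (E1 requires Δl = ±1); Δm_l = -2 (E1 requires Δm_l = 0, ±1)
Total allowed: 3 of 8.

3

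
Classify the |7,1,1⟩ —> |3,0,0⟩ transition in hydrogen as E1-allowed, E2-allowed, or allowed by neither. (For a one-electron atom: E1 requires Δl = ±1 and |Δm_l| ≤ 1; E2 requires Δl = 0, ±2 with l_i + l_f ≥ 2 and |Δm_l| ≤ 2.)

E1

Δl = 0 − 1 = -1; l_i + l_f = 1.
Δm_l = -1.
E1 (Δl = ±1, |Δm_l| ≤ 1): satisfied.
E2 (Δl = 0,±2, l_i+l_f ≥ 2, |Δm_l| ≤ 2): not satisfied.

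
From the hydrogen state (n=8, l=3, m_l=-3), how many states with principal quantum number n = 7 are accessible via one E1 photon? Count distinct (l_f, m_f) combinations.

E1 requires Δl = ±1, so l_f ∈ {2, 4}; with 0 ≤ l_f ≤ n_f−1 = 6, the allowed l_f values are {2, 4}.
For l_f = 2: m_f ∈ {m_i−1, m_i, m_i+1} ∩ [−2, 2] = {-2} → 1 state.
For l_f = 4: m_f ∈ {m_i−1, m_i, m_i+1} ∩ [−4, 4] = {-4, -3, -2} → 3 states.
Total: 4.

4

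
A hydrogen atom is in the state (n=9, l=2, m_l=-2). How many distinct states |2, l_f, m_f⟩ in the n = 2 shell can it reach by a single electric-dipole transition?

E1 requires Δl = ±1, so l_f ∈ {1, 3}; with 0 ≤ l_f ≤ n_f−1 = 1, the allowed l_f values are {1}.
For l_f = 1: m_f ∈ {m_i−1, m_i, m_i+1} ∩ [−1, 1] = {-1} → 1 state.
Total: 1.

1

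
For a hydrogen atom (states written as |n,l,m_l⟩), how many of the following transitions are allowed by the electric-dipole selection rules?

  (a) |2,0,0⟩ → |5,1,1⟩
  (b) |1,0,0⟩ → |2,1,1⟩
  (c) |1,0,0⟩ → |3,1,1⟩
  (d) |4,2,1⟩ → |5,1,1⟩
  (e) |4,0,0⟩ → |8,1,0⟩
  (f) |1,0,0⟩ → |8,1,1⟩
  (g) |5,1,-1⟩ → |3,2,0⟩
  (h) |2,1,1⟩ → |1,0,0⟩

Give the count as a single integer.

8

(a) allowed
(b) allowed
(c) allowed
(d) allowed
(e) allowed
(f) allowed
(g) allowed
(h) allowed
Total allowed: 8 of 8.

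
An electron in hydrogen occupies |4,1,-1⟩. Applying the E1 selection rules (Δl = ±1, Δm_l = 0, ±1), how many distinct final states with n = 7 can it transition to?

E1 requires Δl = ±1, so l_f ∈ {0, 2}; with 0 ≤ l_f ≤ n_f−1 = 6, the allowed l_f values are {0, 2}.
For l_f = 0: m_f ∈ {m_i−1, m_i, m_i+1} ∩ [−0, 0] = {0} → 1 state.
For l_f = 2: m_f ∈ {m_i−1, m_i, m_i+1} ∩ [−2, 2] = {-2, -1, 0} → 3 states.
Total: 4.

4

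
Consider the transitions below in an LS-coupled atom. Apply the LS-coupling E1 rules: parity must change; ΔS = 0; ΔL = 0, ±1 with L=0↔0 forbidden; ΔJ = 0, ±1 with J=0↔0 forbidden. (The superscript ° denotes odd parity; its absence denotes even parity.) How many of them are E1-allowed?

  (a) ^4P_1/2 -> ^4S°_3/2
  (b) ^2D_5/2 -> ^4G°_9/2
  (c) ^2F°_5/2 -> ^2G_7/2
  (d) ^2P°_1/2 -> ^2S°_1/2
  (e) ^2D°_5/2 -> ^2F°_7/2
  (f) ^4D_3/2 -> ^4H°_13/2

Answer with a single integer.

2

(a) allowed
(b) forbidden (ΔS, ΔL, ΔJ fail)
(c) allowed
(d) forbidden (parity fails)
(e) forbidden (parity fails)
(f) forbidden (ΔL, ΔJ fail)
Total allowed: 2 of 6.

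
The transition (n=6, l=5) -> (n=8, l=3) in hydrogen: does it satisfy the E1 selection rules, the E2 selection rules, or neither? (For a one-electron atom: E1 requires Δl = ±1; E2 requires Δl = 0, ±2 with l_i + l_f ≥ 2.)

Δl = 3 − 5 = -2; l_i + l_f = 8.
E1 (Δl = ±1): not satisfied.
E2 (Δl = 0,±2, l_i+l_f ≥ 2): satisfied.

E2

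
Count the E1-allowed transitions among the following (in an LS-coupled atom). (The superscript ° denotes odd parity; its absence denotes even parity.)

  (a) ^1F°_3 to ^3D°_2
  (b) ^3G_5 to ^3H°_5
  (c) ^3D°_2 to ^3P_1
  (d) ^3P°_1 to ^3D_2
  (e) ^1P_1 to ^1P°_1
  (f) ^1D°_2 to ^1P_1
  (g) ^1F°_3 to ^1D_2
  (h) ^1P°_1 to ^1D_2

(a) forbidden (parity, ΔS fail)
(b) allowed
(c) allowed
(d) allowed
(e) allowed
(f) allowed
(g) allowed
(h) allowed
Total allowed: 7 of 8.

7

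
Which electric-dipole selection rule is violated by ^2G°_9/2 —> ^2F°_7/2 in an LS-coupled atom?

parity

Reading off the term symbols: S 1/2→1/2, L 4→3, J 9/2→7/2, parity odd→odd.
Parity must change: odd → odd — violated.
ΔS = 0: S: 1/2 → 1/2 — satisfied.
ΔL = 0, ±1 (not L=0↔0): L: 4 → 3, ΔL = -1 — satisfied.
ΔJ = 0, ±1 (not J=0↔0): J: 9/2 → 7/2, ΔJ = -1 — satisfied.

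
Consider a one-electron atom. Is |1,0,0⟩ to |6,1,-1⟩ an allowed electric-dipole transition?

allowed

l: 0 → 1 (Δl = +1). Δl = ±1 passes.
m_l: 0 → -1 (Δm_l = -1). |Δm_l| ≤ 1 passes.
All E1 selection rules are satisfied.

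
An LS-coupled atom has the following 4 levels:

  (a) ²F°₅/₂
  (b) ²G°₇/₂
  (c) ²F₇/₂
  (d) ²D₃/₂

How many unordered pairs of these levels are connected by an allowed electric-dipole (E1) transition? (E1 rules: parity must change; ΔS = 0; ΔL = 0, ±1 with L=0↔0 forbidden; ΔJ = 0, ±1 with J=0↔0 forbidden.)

3

(a)–(b): forbidden (parity).
(a)–(c): allowed.
(a)–(d): allowed.
(b)–(c): allowed.
(b)–(d): forbidden (ΔL, ΔJ).
(c)–(d): forbidden (parity, ΔJ).
Allowed pairs: 3 of 6.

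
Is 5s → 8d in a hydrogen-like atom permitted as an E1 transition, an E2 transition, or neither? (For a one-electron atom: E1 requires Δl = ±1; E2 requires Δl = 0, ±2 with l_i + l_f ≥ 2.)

E2

Δl = 2 − 0 = +2; l_i + l_f = 2.
E1 (Δl = ±1): not satisfied.
E2 (Δl = 0,±2, l_i+l_f ≥ 2): satisfied.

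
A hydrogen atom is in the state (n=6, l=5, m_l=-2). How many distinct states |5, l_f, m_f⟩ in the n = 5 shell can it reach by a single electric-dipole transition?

E1 requires Δl = ±1, so l_f ∈ {4, 6}; with 0 ≤ l_f ≤ n_f−1 = 4, the allowed l_f values are {4}.
For l_f = 4: m_f ∈ {m_i−1, m_i, m_i+1} ∩ [−4, 4] = {-3, -2, -1} → 3 states.
Total: 3.

3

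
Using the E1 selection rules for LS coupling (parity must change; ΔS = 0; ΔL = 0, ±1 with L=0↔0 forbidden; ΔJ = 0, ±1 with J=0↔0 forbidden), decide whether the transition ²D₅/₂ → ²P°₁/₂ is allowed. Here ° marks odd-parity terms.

forbidden

Parity must change: even → odd — satisfied.
ΔJ = 0, ±1 (not J=0↔0): J: 5/2 → 1/2, ΔJ = -2 — violated.
ΔL = 0, ±1 (not L=0↔0): L: 2 → 1, ΔL = -1 — satisfied.
ΔS = 0: S: 1/2 → 1/2 — satisfied.
Rule(s) violated: ΔJ.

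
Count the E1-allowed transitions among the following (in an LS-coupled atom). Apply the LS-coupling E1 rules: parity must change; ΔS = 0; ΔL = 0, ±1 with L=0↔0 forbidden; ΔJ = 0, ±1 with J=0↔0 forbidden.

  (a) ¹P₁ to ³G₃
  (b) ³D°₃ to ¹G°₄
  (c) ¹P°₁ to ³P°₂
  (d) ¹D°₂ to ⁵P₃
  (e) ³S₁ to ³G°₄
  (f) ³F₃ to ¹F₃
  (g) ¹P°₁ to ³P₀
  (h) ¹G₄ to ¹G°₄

(a) forbidden (parity, ΔS, ΔL, ΔJ fail)
(b) forbidden (parity, ΔS, ΔL fail)
(c) forbidden (parity, ΔS fail)
(d) forbidden (ΔS fails)
(e) forbidden (ΔL, ΔJ fail)
(f) forbidden (parity, ΔS fail)
(g) forbidden (ΔS fails)
(h) allowed
Total allowed: 1 of 8.

1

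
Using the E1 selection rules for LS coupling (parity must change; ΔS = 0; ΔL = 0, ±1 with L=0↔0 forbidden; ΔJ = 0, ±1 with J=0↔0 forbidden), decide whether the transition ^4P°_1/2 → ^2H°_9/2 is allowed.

forbidden

Initial level: S=3/2, L=1, J=1/2, parity odd. Final level: S=1/2, L=5, J=9/2, parity odd.
ΔL = 0, ±1 (not L=0↔0): L: 1 → 5, ΔL = +4 — fails.
ΔJ = 0, ±1 (not J=0↔0): J: 1/2 → 9/2, ΔJ = +4 — fails.
Parity must change: odd → odd — fails.
ΔS = 0: S: 3/2 → 1/2 — fails.
Rule(s) violated: parity, ΔS, ΔL, ΔJ.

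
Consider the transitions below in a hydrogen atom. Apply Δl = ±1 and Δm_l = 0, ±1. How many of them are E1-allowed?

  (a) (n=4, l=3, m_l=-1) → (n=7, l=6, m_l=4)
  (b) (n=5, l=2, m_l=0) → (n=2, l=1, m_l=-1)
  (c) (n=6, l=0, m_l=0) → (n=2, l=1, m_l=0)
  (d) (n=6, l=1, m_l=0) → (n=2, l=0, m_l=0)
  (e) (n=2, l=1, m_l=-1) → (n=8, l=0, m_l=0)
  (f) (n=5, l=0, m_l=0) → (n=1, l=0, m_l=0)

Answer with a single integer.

4

(a) forbidden — Δl = +3 (E1 requires Δl = ±1); Δm_l = +5 (E1 requires Δm_l = 0, ±1)
(b) allowed
(c) allowed
(d) allowed
(e) allowed
(f) forbidden — Δl = +0 (E1 requires Δl = ±1)
Total allowed: 4 of 6.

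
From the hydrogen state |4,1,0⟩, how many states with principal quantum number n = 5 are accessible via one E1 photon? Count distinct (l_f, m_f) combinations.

E1 requires Δl = ±1, so l_f ∈ {0, 2}; with 0 ≤ l_f ≤ n_f−1 = 4, the allowed l_f values are {0, 2}.
For l_f = 0: m_f ∈ {m_i−1, m_i, m_i+1} ∩ [−0, 0] = {0} → 1 state.
For l_f = 2: m_f ∈ {m_i−1, m_i, m_i+1} ∩ [−2, 2] = {-1, 0, 1} → 3 states.
Total: 4.

4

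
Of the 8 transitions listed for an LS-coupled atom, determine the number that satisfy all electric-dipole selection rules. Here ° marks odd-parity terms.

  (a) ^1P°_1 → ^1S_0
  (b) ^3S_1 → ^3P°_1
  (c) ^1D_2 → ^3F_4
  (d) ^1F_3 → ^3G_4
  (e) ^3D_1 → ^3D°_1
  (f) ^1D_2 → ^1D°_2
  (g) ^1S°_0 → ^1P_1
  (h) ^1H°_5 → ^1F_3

5

(a) allowed
(b) allowed
(c) forbidden (parity, ΔS, ΔJ fail)
(d) forbidden (parity, ΔS fail)
(e) allowed
(f) allowed
(g) allowed
(h) forbidden (ΔL, ΔJ fail)
Total allowed: 5 of 8.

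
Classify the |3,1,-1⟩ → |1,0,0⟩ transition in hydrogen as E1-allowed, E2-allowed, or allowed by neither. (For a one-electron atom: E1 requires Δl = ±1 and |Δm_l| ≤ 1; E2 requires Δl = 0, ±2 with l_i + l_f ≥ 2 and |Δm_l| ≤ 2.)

Δl = 0 − 1 = -1; l_i + l_f = 1.
Δm_l = +1.
E1 (Δl = ±1, |Δm_l| ≤ 1): satisfied.
E2 (Δl = 0,±2, l_i+l_f ≥ 2, |Δm_l| ≤ 2): not satisfied.

E1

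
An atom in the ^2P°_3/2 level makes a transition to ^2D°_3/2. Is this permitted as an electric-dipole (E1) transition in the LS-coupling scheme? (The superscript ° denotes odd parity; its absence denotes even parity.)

forbidden

Reading off the term symbols: S 1/2→1/2, L 1→2, J 3/2→3/2, parity odd→odd.
ΔJ = 0, ±1 (not J=0↔0): J: 3/2 → 3/2, ΔJ = +0 — passes.
ΔS = 0: S: 1/2 → 1/2 — passes.
ΔL = 0, ±1 (not L=0↔0): L: 1 → 2, ΔL = +1 — passes.
Parity must change: odd → odd — fails.
Rule(s) violated: parity.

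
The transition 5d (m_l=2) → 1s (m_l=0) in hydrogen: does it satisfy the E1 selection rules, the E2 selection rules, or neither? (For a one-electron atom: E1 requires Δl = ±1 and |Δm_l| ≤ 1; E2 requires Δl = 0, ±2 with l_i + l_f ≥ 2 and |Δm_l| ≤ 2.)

E2

Δl = 0 − 2 = -2; l_i + l_f = 2.
Δm_l = -2.
E1 (Δl = ±1, |Δm_l| ≤ 1): not satisfied.
E2 (Δl = 0,±2, l_i+l_f ≥ 2, |Δm_l| ≤ 2): satisfied.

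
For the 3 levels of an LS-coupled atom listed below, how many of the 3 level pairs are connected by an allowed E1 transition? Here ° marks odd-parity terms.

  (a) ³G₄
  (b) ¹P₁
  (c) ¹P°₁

1

(a)–(b): forbidden (parity, ΔS, ΔL, ΔJ).
(a)–(c): forbidden (ΔS, ΔL, ΔJ).
(b)–(c): allowed.
Allowed pairs: 1 of 3.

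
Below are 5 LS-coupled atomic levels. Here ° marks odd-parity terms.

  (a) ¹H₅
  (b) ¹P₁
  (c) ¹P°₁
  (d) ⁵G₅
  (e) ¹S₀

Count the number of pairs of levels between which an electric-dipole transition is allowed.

2

(a)–(b): forbidden (parity, ΔL, ΔJ).
(a)–(c): forbidden (ΔL, ΔJ).
(a)–(d): forbidden (parity, ΔS).
(a)–(e): forbidden (parity, ΔL, ΔJ).
(b)–(c): allowed.
(b)–(d): forbidden (parity, ΔS, ΔL, ΔJ).
(b)–(e): forbidden (parity).
(c)–(d): forbidden (ΔS, ΔL, ΔJ).
(c)–(e): allowed.
(d)–(e): forbidden (parity, ΔS, ΔL, ΔJ).
Allowed pairs: 2 of 10.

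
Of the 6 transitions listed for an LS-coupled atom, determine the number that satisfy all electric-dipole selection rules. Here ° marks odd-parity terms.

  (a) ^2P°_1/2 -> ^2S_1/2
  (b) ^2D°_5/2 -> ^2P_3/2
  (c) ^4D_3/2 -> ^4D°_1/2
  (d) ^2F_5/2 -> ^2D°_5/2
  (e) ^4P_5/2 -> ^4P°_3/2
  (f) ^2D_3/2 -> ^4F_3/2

5

(a) allowed
(b) allowed
(c) allowed
(d) allowed
(e) allowed
(f) forbidden (parity, ΔS fail)
Total allowed: 5 of 6.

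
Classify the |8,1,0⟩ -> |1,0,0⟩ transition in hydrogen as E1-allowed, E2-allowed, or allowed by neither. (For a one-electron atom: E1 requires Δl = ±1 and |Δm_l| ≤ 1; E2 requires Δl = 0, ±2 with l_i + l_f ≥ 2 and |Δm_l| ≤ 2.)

E1

Δl = 0 − 1 = -1; l_i + l_f = 1.
Δm_l = +0.
E1 (Δl = ±1, |Δm_l| ≤ 1): satisfied.
E2 (Δl = 0,±2, l_i+l_f ≥ 2, |Δm_l| ≤ 2): not satisfied.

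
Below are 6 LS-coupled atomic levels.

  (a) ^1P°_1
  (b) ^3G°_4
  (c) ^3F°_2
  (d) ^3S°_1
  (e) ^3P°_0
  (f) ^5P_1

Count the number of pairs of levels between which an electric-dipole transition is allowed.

0

(a)–(b): forbidden (parity, ΔS, ΔL, ΔJ).
(a)–(c): forbidden (parity, ΔS, ΔL).
(a)–(d): forbidden (parity, ΔS).
(a)–(e): forbidden (parity, ΔS).
(a)–(f): forbidden (ΔS).
(b)–(c): forbidden (parity, ΔJ).
(b)–(d): forbidden (parity, ΔL, ΔJ).
(b)–(e): forbidden (parity, ΔL, ΔJ).
(b)–(f): forbidden (ΔS, ΔL, ΔJ).
(c)–(d): forbidden (parity, ΔL).
(c)–(e): forbidden (parity, ΔL, ΔJ).
(c)–(f): forbidden (ΔS, ΔL).
(d)–(e): forbidden (parity).
(d)–(f): forbidden (ΔS).
(e)–(f): forbidden (ΔS).
Allowed pairs: 0 of 15.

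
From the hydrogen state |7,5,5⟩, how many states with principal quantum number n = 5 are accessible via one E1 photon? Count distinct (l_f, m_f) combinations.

1

E1 requires Δl = ±1, so l_f ∈ {4, 6}; with 0 ≤ l_f ≤ n_f−1 = 4, the allowed l_f values are {4}.
For l_f = 4: m_f ∈ {m_i−1, m_i, m_i+1} ∩ [−4, 4] = {4} → 1 state.
Total: 1.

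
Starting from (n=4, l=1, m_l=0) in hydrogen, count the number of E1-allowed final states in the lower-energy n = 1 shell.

1

E1 requires Δl = ±1, so l_f ∈ {0, 2}; with 0 ≤ l_f ≤ n_f−1 = 0, the allowed l_f values are {0}.
For l_f = 0: m_f ∈ {m_i−1, m_i, m_i+1} ∩ [−0, 0] = {0} → 1 state.
Total: 1.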